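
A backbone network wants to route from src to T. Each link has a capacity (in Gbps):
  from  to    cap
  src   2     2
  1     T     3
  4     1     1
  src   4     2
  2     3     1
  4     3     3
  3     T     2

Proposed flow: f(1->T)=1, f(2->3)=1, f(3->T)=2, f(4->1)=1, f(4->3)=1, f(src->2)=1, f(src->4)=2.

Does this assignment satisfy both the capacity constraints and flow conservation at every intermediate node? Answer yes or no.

Every edge has 0 ≤ f(e) ≤ cap(e).
At each intermediate node, inflow equals outflow.

Yes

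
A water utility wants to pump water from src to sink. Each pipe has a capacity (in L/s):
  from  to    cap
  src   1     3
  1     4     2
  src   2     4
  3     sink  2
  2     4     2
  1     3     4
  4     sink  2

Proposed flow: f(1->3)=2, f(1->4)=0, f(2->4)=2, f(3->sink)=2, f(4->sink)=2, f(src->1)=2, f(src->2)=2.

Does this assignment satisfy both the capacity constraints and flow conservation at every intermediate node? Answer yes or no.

Every edge has 0 ≤ f(e) ≤ cap(e).
At each intermediate node, inflow equals outflow.

Yes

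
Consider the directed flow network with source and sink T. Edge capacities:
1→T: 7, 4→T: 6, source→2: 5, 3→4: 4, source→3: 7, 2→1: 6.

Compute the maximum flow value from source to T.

Augment source→3→4→T: bottleneck 4. Total 4.
Augment source→2→1→T: bottleneck 5. Total 9.
No augmenting path remains in the residual graph.

9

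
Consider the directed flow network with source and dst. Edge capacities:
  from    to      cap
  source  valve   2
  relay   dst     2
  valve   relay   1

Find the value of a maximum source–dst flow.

1

Augment source->valve->relay->dst: bottleneck 1. Total 1.
No augmenting path remains in the residual graph.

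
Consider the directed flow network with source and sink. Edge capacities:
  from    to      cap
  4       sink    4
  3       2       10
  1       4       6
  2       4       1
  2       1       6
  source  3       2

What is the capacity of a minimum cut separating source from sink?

Max flow = 2 (via 2 augmenting paths).
In the residual at optimum, the set reachable from source is {source}.
Cut edges: source->3 (cap 2). Sum = 2.

2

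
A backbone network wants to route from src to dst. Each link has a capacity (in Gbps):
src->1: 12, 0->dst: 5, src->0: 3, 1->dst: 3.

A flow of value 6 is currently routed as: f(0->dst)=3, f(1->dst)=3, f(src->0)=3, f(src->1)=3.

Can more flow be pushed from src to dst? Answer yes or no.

Residual reachable from src: {1, src}; dst is not reachable.
Saturated cut: src->0, 1->dst with total capacity 6 = current flow value. Flow is maximum.

No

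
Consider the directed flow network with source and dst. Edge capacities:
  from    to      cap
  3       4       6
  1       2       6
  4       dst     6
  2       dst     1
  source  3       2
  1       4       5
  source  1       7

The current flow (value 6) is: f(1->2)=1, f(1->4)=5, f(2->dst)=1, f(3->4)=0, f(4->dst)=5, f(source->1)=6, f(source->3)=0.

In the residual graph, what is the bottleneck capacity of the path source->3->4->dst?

1

Residual capacities along the path: source->3: 2, 3->4: 6, 4->dst: 1.
Minimum is 1.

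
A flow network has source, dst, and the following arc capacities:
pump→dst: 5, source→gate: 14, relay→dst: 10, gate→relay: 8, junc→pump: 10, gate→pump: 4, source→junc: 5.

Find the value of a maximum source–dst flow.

Augment source→junc→pump→dst: bottleneck 5. Total 5.
Augment source→gate→relay→dst: bottleneck 8. Total 13.
No augmenting path remains in the residual graph.

13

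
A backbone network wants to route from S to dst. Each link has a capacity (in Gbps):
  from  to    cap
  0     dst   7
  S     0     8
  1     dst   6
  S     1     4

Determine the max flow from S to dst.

Augment S→0→dst: bottleneck 7. Total 7.
Augment S→1→dst: bottleneck 4. Total 11.
No augmenting path remains in the residual graph.

11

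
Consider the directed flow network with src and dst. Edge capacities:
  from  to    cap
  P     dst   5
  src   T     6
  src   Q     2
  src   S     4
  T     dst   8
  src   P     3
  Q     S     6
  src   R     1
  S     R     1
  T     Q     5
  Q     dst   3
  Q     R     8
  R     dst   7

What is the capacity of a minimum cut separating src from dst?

Max flow = 13 (via 5 augmenting paths).
In the residual at optimum, the set reachable from src is {S, src}.
Cut edges: src→T (cap 6), src→Q (cap 2), src→P (cap 3), src→R (cap 1), S→R (cap 1). Sum = 13.

13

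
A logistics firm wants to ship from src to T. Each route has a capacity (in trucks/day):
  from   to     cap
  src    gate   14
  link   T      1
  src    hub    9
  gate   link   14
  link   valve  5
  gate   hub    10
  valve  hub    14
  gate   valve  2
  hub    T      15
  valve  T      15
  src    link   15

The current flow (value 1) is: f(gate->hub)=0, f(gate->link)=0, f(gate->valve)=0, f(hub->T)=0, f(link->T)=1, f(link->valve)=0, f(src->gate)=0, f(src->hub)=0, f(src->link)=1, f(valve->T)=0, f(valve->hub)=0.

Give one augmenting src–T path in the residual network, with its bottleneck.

Residual along src->hub->T: src->hub: 9, hub->T: 15.
Bottleneck = min = 9.

src->hub->T, bottleneck 9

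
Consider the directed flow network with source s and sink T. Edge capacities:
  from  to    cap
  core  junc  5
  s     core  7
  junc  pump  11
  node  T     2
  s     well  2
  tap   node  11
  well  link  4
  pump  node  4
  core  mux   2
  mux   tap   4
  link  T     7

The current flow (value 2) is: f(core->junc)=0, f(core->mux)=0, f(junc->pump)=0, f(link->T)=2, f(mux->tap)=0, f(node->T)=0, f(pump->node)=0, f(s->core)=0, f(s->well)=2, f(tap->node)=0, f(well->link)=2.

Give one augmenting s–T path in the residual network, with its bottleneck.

Residual along s->core->junc->pump->node->T: s->core: 7, core->junc: 5, junc->pump: 11, pump->node: 4, node->T: 2.
Bottleneck = min = 2.

s->core->junc->pump->node->T, bottleneck 2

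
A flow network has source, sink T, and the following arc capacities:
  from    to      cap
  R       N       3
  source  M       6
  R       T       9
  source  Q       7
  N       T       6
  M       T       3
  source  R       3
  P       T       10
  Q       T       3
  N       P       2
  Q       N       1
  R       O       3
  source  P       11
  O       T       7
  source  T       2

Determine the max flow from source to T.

22

Augment source->T: bottleneck 2. Total 2.
Augment source->Q->T: bottleneck 3. Total 5.
Augment source->M->T: bottleneck 3. Total 8.
Augment source->R->T: bottleneck 3. Total 11.
Augment source->P->T: bottleneck 10. Total 21.
Augment source->Q->N->T: bottleneck 1. Total 22.
No augmenting path remains in the residual graph.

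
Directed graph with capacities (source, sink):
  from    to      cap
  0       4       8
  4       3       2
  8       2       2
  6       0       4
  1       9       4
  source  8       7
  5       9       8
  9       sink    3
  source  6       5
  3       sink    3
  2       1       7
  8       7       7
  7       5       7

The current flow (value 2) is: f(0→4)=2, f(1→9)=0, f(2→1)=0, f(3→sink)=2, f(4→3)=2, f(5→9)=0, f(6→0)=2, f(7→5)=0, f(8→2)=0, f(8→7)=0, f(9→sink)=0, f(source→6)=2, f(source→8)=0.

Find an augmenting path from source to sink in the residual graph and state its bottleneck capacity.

source→8→7→5→9→sink, bottleneck 3

Residual along source→8→7→5→9→sink: source→8: 7, 8→7: 7, 7→5: 7, 5→9: 8, 9→sink: 3.
Bottleneck = min = 3.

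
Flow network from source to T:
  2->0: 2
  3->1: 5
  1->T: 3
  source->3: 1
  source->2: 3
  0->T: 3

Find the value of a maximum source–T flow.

Augment source->2->0->T: bottleneck 2. Total 2.
Augment source->3->1->T: bottleneck 1. Total 3.
No augmenting path remains in the residual graph.

3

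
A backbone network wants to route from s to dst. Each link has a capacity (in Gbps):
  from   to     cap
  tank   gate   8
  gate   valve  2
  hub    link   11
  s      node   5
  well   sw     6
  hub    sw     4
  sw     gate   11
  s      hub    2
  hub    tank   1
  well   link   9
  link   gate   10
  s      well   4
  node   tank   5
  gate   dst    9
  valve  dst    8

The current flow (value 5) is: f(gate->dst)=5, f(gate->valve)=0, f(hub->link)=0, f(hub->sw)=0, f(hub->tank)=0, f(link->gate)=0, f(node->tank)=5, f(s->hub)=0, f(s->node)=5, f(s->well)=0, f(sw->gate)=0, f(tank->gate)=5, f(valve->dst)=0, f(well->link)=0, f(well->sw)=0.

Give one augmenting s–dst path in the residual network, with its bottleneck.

Residual along s->well->link->gate->dst: s->well: 4, well->link: 9, link->gate: 10, gate->dst: 4.
Bottleneck = min = 4.

s->well->link->gate->dst, bottleneck 4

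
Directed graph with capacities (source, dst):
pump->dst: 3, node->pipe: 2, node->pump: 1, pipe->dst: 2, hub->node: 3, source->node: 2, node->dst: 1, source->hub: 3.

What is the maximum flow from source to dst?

4

Augment source->node->dst: bottleneck 1. Total 1.
Augment source->node->pump->dst: bottleneck 1. Total 2.
Augment source->hub->node->pipe->dst: bottleneck 2. Total 4.
No augmenting path remains in the residual graph.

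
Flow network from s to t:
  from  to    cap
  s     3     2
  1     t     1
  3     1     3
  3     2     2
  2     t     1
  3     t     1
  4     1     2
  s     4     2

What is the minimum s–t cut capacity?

Max flow = 3 (via 3 augmenting paths).
In the residual at optimum, the set reachable from s is {1, 4, s}.
Cut edges: s→3 (cap 2), 1→t (cap 1). Sum = 3.

3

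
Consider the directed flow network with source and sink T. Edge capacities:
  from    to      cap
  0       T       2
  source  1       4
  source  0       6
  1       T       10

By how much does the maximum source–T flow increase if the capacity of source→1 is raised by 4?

Original max flow = 6.
After raising cap(source→1), augmenting paths through that edge carry 4 more units.
New max flow = 10. Increase = 4.

4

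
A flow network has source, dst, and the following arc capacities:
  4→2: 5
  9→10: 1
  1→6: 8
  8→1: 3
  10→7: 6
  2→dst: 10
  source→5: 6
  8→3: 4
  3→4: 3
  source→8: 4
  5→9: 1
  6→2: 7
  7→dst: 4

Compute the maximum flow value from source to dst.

Augment source→8→3→4→2→dst: bottleneck 3. Total 3.
Augment source→8→1→6→2→dst: bottleneck 1. Total 4.
Augment source→5→9→10→7→dst: bottleneck 1. Total 5.
No augmenting path remains in the residual graph.

5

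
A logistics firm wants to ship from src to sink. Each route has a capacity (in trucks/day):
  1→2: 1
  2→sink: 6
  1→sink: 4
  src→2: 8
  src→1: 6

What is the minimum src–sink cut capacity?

Max flow = 10 (via 2 augmenting paths).
In the residual at optimum, the set reachable from src is {1, 2, src}.
Cut edges: 1→sink (cap 4), 2→sink (cap 6). Sum = 10.

10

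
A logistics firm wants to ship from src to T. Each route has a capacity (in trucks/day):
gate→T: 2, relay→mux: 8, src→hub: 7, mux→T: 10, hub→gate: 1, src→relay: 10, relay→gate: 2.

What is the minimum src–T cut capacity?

10

Max flow = 10 (via 2 augmenting paths).
In the residual at optimum, the set reachable from src is {gate, hub, relay, src}.
Cut edges: relay→mux (cap 8), gate→T (cap 2). Sum = 10.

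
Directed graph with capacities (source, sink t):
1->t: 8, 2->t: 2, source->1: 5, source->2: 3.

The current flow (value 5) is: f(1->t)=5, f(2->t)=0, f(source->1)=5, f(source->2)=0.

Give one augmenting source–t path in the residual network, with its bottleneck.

Residual along source->2->t: source->2: 3, 2->t: 2.
Bottleneck = min = 2.

source->2->t, bottleneck 2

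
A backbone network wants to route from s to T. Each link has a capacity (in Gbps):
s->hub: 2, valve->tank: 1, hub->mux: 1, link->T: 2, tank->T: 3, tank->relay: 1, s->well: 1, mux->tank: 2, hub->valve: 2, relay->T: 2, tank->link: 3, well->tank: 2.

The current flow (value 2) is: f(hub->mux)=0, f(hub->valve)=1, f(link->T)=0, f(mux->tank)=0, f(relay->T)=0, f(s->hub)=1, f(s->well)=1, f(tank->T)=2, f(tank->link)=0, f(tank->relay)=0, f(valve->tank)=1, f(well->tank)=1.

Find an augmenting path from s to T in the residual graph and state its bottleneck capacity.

Residual along s->hub->mux->tank->T: s->hub: 1, hub->mux: 1, mux->tank: 2, tank->T: 1.
Bottleneck = min = 1.

s->hub->mux->tank->T, bottleneck 1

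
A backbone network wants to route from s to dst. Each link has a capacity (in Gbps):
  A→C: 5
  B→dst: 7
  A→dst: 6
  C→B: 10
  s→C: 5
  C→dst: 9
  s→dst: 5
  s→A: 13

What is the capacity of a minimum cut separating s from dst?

Max flow = 21 (via 5 augmenting paths).
In the residual at optimum, the set reachable from s is {A, s}.
Cut edges: s→C (cap 5), s→dst (cap 5), A→C (cap 5), A→dst (cap 6). Sum = 21.

21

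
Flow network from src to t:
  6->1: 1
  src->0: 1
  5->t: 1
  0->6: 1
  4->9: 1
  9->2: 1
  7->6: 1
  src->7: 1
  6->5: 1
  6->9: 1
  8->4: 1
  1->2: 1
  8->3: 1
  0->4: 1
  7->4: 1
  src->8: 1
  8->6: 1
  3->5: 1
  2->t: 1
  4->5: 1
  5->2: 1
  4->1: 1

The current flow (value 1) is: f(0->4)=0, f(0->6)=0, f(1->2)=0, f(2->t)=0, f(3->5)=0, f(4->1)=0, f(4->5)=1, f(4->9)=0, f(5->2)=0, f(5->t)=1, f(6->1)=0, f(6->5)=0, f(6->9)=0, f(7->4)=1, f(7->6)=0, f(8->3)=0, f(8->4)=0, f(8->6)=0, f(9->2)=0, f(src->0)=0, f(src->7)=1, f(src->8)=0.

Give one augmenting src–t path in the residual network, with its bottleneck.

src->0->4->9->2->t, bottleneck 1

Residual along src->0->4->9->2->t: src->0: 1, 0->4: 1, 4->9: 1, 9->2: 1, 2->t: 1.
Bottleneck = min = 1.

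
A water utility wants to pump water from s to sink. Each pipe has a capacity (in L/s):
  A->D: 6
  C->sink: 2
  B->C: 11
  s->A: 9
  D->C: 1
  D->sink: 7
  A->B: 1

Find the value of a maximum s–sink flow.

7

Augment s->A->D->sink: bottleneck 6. Total 6.
Augment s->A->B->C->sink: bottleneck 1. Total 7.
No augmenting path remains in the residual graph.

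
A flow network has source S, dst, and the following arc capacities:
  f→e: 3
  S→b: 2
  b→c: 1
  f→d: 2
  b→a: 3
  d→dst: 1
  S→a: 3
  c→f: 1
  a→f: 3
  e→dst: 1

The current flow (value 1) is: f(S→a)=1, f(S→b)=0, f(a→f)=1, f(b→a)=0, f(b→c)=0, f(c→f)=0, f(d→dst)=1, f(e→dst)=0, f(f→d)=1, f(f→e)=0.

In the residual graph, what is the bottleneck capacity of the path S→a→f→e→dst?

1

Residual capacities along the path: S→a: 2, a→f: 2, f→e: 3, e→dst: 1.
Minimum is 1.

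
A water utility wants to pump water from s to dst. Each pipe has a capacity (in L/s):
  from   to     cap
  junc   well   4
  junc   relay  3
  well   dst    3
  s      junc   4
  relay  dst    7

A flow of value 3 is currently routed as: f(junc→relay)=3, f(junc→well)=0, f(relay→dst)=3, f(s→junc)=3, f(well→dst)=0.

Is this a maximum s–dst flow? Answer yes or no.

Residual path s→junc→well→dst has bottleneck 1 > 0.
Pushing 1 along it raises the flow to 4, so the given flow is not maximum.

No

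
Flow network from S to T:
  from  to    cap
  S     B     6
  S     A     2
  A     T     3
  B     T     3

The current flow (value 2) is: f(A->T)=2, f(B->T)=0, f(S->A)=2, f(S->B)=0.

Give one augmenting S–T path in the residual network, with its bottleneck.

S->B->T, bottleneck 3

Residual along S->B->T: S->B: 6, B->T: 3.
Bottleneck = min = 3.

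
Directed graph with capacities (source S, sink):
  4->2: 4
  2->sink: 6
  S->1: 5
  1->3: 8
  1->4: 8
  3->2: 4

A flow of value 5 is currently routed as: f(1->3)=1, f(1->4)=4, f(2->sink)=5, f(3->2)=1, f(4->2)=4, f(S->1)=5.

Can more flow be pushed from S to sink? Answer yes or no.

No

Residual reachable from S: {S}; sink is not reachable.
Saturated cut: S->1 with total capacity 5 = current flow value. Flow is maximum.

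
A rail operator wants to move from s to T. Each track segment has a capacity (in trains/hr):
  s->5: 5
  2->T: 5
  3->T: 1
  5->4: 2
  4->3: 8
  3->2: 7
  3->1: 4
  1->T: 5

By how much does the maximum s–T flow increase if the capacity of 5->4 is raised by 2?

2

Original max flow = 2.
After raising cap(5->4), augmenting paths through that edge carry 2 more units.
New max flow = 4. Increase = 2.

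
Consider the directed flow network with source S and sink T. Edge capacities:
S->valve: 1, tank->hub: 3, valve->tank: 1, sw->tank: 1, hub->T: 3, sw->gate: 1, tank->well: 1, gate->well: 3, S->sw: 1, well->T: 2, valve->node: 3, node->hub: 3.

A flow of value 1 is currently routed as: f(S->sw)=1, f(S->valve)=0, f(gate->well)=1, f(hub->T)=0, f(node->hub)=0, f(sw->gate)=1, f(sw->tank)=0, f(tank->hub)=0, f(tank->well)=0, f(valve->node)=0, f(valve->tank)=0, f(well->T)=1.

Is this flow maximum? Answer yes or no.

Residual path S->valve->tank->well->T has bottleneck 1 > 0.
Pushing 1 along it raises the flow to 2, so the given flow is not maximum.

No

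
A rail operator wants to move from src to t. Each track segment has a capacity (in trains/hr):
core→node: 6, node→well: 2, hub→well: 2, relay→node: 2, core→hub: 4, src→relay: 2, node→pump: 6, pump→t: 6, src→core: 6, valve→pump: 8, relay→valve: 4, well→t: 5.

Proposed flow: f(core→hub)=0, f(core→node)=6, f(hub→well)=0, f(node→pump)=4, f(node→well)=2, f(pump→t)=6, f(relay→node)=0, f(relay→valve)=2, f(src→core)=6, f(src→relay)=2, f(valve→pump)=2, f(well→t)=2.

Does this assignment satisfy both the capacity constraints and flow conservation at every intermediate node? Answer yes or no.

Yes

Every edge has 0 ≤ f(e) ≤ cap(e).
At each intermediate node, inflow equals outflow.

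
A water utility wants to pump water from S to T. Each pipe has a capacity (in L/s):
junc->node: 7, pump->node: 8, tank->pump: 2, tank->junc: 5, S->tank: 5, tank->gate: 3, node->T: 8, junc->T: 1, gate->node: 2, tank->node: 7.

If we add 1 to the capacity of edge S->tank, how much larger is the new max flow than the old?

1

Original max flow = 5.
After raising cap(S->tank), augmenting paths through that edge carry 1 more unit.
New max flow = 6. Increase = 1.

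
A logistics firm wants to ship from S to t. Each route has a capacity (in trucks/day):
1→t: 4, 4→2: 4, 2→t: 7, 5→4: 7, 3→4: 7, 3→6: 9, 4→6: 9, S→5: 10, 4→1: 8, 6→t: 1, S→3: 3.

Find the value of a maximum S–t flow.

Augment S→3→6→t: bottleneck 1. Total 1.
Augment S→5→4→1→t: bottleneck 4. Total 5.
Augment S→5→4→2→t: bottleneck 3. Total 8.
Augment S→3→4→2→t: bottleneck 1. Total 9.
No augmenting path remains in the residual graph.

9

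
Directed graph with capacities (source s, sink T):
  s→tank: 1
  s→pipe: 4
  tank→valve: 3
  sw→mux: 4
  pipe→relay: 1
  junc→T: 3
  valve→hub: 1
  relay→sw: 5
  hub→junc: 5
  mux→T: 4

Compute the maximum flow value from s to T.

2

Augment s→tank→valve→hub→junc→T: bottleneck 1. Total 1.
Augment s→pipe→relay→sw→mux→T: bottleneck 1. Total 2.
No augmenting path remains in the residual graph.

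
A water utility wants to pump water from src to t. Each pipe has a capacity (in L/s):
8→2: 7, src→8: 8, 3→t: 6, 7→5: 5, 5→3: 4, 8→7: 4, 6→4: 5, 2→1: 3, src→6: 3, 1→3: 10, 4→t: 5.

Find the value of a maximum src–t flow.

9

Augment src→6→4→t: bottleneck 3. Total 3.
Augment src→8→2→1→3→t: bottleneck 3. Total 6.
Augment src→8→7→5→3→t: bottleneck 3. Total 9.
No augmenting path remains in the residual graph.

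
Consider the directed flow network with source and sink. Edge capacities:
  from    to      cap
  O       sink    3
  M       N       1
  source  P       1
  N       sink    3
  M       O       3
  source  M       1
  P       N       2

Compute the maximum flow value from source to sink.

2

Augment source→P→N→sink: bottleneck 1. Total 1.
Augment source→M→N→sink: bottleneck 1. Total 2.
No augmenting path remains in the residual graph.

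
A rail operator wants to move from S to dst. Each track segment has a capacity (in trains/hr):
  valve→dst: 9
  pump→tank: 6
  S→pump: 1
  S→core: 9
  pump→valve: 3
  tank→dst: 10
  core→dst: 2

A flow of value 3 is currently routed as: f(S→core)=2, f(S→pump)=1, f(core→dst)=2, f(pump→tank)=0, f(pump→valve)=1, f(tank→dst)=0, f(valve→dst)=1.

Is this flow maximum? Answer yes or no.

Yes

Residual reachable from S: {S, core}; dst is not reachable.
Saturated cut: S→pump, core→dst with total capacity 3 = current flow value. Flow is maximum.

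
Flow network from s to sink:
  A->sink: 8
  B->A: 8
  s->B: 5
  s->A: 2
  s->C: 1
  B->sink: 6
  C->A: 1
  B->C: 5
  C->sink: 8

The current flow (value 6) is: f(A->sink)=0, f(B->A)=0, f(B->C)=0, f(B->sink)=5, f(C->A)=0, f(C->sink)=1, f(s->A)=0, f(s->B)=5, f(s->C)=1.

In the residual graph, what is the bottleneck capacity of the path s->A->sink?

2

Residual capacities along the path: s->A: 2, A->sink: 8.
Minimum is 2.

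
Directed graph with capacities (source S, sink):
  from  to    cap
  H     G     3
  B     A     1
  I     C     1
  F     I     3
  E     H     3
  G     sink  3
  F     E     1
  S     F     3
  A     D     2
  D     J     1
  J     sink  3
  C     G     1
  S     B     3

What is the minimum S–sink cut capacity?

Max flow = 3 (via 3 augmenting paths).
In the residual at optimum, the set reachable from S is {B, F, I, S}.
Cut edges: B->A (cap 1), I->C (cap 1), F->E (cap 1). Sum = 3.

3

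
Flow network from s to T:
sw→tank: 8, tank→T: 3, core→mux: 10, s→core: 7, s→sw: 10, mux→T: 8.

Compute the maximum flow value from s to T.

Augment s→core→mux→T: bottleneck 7. Total 7.
Augment s→sw→tank→T: bottleneck 3. Total 10.
No augmenting path remains in the residual graph.

10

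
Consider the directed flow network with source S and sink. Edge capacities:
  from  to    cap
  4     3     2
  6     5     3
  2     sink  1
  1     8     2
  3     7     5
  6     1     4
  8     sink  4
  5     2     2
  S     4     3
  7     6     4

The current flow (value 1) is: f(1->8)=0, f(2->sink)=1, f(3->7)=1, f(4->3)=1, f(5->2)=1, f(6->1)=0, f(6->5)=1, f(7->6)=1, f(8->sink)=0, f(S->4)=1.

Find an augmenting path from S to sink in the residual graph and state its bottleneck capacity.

S->4->3->7->6->1->8->sink, bottleneck 1

Residual along S->4->3->7->6->1->8->sink: S->4: 2, 4->3: 1, 3->7: 4, 7->6: 3, 6->1: 4, 1->8: 2, 8->sink: 4.
Bottleneck = min = 1.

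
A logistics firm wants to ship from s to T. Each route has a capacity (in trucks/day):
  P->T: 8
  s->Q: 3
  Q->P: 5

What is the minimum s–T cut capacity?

3

Max flow = 3 (via 1 augmenting path).
In the residual at optimum, the set reachable from s is {s}.
Cut edges: s->Q (cap 3). Sum = 3.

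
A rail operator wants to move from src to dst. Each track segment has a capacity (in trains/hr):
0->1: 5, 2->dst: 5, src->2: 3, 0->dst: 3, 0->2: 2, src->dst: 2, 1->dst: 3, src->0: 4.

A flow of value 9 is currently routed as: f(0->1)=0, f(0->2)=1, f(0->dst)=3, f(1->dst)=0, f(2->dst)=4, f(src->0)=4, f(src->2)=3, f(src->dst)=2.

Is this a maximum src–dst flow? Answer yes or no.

Yes

Residual reachable from src: {src}; dst is not reachable.
Saturated cut: src->0, src->2, src->dst with total capacity 9 = current flow value. Flow is maximum.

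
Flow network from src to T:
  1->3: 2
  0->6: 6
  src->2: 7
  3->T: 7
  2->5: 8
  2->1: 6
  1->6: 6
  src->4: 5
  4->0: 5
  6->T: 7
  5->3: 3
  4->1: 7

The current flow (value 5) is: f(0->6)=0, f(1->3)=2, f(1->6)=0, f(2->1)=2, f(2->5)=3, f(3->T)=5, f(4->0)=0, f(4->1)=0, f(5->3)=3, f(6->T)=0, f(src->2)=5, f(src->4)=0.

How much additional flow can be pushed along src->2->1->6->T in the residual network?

2

Residual capacities along the path: src->2: 2, 2->1: 4, 1->6: 6, 6->T: 7.
Minimum is 2.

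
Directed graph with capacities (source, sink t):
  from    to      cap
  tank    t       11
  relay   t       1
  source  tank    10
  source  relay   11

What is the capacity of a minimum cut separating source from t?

11

Max flow = 11 (via 2 augmenting paths).
In the residual at optimum, the set reachable from source is {relay, source}.
Cut edges: source->tank (cap 10), relay->t (cap 1). Sum = 11.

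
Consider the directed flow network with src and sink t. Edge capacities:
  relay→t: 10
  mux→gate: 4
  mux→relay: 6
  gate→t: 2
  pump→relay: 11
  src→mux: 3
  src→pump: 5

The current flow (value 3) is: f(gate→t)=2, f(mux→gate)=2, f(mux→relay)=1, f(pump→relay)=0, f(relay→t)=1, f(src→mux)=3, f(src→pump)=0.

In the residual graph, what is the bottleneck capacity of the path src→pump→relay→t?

5

Residual capacities along the path: src→pump: 5, pump→relay: 11, relay→t: 9.
Minimum is 5.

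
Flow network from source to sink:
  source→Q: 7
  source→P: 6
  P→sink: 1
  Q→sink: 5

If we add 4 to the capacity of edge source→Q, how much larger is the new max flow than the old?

0

Original max flow = 6.
Edge source→Q does not cross the min cut (source side {P, Q, source}), so extra capacity there cannot help.
New max flow = 6. Increase = 0.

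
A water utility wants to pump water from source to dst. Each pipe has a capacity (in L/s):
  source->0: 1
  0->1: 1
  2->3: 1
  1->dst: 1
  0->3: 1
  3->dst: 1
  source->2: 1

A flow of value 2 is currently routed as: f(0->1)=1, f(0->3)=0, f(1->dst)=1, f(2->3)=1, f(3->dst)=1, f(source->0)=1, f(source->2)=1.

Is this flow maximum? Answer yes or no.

Residual reachable from source: {source}; dst is not reachable.
Saturated cut: source->2, source->0 with total capacity 2 = current flow value. Flow is maximum.

Yes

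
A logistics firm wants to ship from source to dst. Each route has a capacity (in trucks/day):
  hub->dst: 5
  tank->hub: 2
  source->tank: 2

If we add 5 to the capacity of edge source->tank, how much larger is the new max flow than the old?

0

Original max flow = 2.
Even with extra capacity on source->tank, another cut of capacity 2 remains binding.
New max flow = 2. Increase = 0.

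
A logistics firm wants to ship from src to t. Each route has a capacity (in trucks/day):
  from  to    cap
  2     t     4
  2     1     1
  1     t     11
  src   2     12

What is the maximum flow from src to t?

5

Augment src->2->t: bottleneck 4. Total 4.
Augment src->2->1->t: bottleneck 1. Total 5.
No augmenting path remains in the residual graph.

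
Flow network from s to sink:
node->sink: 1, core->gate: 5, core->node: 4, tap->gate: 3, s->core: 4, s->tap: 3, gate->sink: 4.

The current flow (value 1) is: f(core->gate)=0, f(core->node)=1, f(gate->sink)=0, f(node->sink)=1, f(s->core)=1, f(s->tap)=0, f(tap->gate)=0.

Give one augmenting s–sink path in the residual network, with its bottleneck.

s->core->gate->sink, bottleneck 3

Residual along s->core->gate->sink: s->core: 3, core->gate: 5, gate->sink: 4.
Bottleneck = min = 3.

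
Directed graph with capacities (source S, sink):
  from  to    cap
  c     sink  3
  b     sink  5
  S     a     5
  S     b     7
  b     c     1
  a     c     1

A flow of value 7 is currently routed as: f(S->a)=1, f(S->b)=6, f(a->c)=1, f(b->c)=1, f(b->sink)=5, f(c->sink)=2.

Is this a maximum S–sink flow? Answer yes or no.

Yes

Residual reachable from S: {S, a, b}; sink is not reachable.
Saturated cut: a->c, b->c, b->sink with total capacity 7 = current flow value. Flow is maximum.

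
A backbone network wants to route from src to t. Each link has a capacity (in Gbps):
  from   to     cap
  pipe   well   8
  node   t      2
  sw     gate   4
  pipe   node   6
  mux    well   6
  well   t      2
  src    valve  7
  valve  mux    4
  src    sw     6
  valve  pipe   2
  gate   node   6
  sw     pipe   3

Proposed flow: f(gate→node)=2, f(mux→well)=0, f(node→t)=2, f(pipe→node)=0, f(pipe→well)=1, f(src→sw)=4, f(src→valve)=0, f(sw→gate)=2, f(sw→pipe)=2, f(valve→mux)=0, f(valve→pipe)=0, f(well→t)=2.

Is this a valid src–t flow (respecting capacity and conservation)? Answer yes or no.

No

Conservation fails at pipe: inflow 2 ≠ outflow 1.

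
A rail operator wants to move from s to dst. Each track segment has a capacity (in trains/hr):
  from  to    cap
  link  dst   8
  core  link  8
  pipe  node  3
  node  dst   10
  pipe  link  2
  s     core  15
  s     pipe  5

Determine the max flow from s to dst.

11

Augment s->core->link->dst: bottleneck 8. Total 8.
Augment s->pipe->node->dst: bottleneck 3. Total 11.
No augmenting path remains in the residual graph.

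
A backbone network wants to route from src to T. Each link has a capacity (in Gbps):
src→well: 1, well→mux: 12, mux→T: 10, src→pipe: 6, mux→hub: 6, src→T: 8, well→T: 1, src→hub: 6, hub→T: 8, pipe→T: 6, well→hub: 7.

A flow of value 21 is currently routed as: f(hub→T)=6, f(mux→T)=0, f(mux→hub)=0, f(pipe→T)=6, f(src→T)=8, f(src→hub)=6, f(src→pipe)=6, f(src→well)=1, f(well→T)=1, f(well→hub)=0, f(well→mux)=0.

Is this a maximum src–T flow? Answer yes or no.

Yes

Residual reachable from src: {src}; T is not reachable.
Saturated cut: src→pipe, src→well, src→hub, src→T with total capacity 21 = current flow value. Flow is maximum.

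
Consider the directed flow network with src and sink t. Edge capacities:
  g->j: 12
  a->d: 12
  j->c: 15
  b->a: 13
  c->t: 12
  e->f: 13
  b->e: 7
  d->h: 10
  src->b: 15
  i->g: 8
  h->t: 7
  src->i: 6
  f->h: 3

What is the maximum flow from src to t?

Augment src->i->g->j->c->t: bottleneck 6. Total 6.
Augment src->b->a->d->h->t: bottleneck 7. Total 13.
No augmenting path remains in the residual graph.

13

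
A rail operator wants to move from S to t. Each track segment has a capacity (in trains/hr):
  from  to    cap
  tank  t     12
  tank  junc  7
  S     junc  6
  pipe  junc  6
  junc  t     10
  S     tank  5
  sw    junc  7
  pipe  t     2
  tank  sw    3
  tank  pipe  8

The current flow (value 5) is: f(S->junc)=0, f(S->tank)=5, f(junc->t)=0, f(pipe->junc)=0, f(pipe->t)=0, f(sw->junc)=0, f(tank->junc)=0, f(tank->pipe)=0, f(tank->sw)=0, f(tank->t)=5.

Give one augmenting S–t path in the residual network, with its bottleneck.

S->junc->t, bottleneck 6

Residual along S->junc->t: S->junc: 6, junc->t: 10.
Bottleneck = min = 6.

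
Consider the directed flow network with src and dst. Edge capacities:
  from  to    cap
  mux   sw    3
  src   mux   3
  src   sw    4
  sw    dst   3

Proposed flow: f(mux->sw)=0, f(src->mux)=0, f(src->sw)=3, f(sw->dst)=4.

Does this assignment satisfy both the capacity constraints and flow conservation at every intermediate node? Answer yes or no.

No

Capacity violated on sw->dst: flow 4 > capacity 3.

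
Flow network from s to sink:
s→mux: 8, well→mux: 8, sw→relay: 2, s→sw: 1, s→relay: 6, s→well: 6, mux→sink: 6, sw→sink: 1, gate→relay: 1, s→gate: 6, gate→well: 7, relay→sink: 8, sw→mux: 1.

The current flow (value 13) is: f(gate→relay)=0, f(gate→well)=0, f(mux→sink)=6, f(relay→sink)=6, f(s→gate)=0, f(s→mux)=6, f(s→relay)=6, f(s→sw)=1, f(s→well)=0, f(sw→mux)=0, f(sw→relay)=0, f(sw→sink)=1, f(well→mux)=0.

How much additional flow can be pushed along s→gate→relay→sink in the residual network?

1

Residual capacities along the path: s→gate: 6, gate→relay: 1, relay→sink: 2.
Minimum is 1.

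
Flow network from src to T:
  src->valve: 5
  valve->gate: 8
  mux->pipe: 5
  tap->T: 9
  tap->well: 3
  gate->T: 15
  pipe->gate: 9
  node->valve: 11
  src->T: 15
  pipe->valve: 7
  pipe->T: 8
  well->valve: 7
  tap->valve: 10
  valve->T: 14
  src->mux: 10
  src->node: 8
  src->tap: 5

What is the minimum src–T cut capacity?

38

Max flow = 38 (via 5 augmenting paths).
In the residual at optimum, the set reachable from src is {mux, src}.
Cut edges: src->tap (cap 5), src->node (cap 8), src->valve (cap 5), src->T (cap 15), mux->pipe (cap 5). Sum = 38.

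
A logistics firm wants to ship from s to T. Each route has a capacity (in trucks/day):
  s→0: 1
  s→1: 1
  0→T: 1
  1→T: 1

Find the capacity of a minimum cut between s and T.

Max flow = 2 (via 2 augmenting paths).
In the residual at optimum, the set reachable from s is {s}.
Cut edges: s→0 (cap 1), s→1 (cap 1). Sum = 2.

2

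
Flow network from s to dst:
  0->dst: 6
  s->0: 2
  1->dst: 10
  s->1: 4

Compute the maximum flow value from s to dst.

6

Augment s->0->dst: bottleneck 2. Total 2.
Augment s->1->dst: bottleneck 4. Total 6.
No augmenting path remains in the residual graph.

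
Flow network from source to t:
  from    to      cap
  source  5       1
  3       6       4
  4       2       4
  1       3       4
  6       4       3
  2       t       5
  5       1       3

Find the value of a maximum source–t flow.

Augment source->5->1->3->6->4->2->t: bottleneck 1. Total 1.
No augmenting path remains in the residual graph.

1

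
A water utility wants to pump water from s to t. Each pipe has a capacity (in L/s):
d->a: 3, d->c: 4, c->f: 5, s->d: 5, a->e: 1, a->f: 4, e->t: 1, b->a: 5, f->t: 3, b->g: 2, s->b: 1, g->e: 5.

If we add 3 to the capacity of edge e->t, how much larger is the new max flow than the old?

Original max flow = 4.
After raising cap(e->t), augmenting paths through that edge carry 1 more unit.
New max flow = 5. Increase = 1.

1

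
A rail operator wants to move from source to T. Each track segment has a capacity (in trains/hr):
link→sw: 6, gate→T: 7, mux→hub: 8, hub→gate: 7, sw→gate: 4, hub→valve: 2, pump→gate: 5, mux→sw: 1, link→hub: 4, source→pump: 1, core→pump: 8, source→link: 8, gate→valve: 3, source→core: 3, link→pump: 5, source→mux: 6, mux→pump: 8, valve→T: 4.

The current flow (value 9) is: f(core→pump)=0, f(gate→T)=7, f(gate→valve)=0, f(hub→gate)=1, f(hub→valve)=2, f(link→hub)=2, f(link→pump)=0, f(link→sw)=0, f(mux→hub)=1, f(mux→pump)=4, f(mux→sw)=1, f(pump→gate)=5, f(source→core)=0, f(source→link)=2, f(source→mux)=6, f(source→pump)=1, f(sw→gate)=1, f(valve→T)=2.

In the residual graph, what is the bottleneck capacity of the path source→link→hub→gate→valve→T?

2

Residual capacities along the path: source→link: 6, link→hub: 2, hub→gate: 6, gate→valve: 3, valve→T: 2.
Minimum is 2.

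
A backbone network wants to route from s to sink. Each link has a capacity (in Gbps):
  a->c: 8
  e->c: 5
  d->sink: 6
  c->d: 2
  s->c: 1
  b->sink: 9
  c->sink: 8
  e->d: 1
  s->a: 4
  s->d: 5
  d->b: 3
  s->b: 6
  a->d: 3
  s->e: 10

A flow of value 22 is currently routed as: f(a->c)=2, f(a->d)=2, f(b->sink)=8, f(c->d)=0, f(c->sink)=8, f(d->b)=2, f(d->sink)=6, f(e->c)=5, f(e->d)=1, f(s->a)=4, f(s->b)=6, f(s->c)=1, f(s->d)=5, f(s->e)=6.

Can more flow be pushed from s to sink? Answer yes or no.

No

Residual reachable from s: {e, s}; sink is not reachable.
Saturated cut: s->a, s->c, s->d, s->b, e->c, e->d with total capacity 22 = current flow value. Flow is maximum.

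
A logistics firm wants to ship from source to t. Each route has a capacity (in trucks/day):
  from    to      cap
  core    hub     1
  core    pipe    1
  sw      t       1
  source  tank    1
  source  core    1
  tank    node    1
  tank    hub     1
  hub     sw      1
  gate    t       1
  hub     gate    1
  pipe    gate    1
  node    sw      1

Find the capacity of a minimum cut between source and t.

2

Max flow = 2 (via 2 augmenting paths).
In the residual at optimum, the set reachable from source is {source}.
Cut edges: source->core (cap 1), source->tank (cap 1). Sum = 2.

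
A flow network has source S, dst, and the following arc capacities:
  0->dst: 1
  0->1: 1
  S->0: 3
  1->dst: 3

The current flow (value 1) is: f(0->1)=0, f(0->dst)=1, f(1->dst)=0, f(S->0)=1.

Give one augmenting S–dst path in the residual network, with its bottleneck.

S->0->1->dst, bottleneck 1

Residual along S->0->1->dst: S->0: 2, 0->1: 1, 1->dst: 3.
Bottleneck = min = 1.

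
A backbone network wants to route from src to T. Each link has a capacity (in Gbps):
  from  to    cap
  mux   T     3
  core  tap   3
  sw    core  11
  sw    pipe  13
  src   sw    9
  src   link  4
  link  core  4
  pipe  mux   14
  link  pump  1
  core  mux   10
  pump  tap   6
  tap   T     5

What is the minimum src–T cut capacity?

7

Max flow = 7 (via 3 augmenting paths).
In the residual at optimum, the set reachable from src is {core, link, mux, pipe, src, sw}.
Cut edges: link→pump (cap 1), core→tap (cap 3), mux→T (cap 3). Sum = 7.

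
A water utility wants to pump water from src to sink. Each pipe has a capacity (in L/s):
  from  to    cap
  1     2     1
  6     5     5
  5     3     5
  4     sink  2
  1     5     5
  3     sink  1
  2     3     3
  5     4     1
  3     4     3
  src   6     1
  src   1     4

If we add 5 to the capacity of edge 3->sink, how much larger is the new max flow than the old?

2

Original max flow = 3.
After raising cap(3->sink), augmenting paths through that edge carry 2 more units.
New max flow = 5. Increase = 2.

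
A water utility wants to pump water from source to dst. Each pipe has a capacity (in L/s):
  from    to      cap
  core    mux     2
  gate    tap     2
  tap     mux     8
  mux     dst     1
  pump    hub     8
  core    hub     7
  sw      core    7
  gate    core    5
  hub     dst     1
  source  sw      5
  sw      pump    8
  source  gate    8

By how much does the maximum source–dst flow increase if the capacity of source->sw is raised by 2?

Original max flow = 2.
Edge source->sw does not cross the min cut (source side {core, gate, hub, mux, pump, source, sw, tap}), so extra capacity there cannot help.
New max flow = 2. Increase = 0.

0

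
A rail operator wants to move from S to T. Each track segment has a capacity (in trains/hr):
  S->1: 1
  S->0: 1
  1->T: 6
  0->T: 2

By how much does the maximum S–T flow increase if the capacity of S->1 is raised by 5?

5

Original max flow = 2.
After raising cap(S->1), augmenting paths through that edge carry 5 more units.
New max flow = 7. Increase = 5.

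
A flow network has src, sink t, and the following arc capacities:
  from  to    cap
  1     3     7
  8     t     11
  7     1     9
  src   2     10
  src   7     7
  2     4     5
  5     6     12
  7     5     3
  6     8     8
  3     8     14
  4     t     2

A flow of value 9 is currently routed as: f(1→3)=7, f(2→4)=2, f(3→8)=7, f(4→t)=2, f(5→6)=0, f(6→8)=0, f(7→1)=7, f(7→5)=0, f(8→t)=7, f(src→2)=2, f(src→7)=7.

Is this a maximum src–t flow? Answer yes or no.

Yes

Residual reachable from src: {2, 4, src}; t is not reachable.
Saturated cut: src→7, 4→t with total capacity 9 = current flow value. Flow is maximum.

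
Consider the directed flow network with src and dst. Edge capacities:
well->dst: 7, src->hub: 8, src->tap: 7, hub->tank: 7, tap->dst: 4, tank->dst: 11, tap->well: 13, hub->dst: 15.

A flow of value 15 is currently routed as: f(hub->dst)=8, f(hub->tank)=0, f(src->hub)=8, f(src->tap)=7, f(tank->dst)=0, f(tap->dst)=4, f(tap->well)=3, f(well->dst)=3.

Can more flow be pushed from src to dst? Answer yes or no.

No

Residual reachable from src: {src}; dst is not reachable.
Saturated cut: src->hub, src->tap with total capacity 15 = current flow value. Flow is maximum.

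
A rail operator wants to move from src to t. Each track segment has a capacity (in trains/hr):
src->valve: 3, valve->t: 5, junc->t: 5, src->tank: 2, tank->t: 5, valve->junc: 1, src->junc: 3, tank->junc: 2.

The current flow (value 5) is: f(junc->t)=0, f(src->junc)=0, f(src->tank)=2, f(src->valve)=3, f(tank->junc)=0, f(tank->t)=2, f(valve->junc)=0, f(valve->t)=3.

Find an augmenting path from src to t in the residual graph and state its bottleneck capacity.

Residual along src->junc->t: src->junc: 3, junc->t: 5.
Bottleneck = min = 3.

src->junc->t, bottleneck 3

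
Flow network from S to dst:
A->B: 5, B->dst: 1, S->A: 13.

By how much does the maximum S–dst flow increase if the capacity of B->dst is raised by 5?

Original max flow = 1.
After raising cap(B->dst), augmenting paths through that edge carry 4 more units.
New max flow = 5. Increase = 4.

4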